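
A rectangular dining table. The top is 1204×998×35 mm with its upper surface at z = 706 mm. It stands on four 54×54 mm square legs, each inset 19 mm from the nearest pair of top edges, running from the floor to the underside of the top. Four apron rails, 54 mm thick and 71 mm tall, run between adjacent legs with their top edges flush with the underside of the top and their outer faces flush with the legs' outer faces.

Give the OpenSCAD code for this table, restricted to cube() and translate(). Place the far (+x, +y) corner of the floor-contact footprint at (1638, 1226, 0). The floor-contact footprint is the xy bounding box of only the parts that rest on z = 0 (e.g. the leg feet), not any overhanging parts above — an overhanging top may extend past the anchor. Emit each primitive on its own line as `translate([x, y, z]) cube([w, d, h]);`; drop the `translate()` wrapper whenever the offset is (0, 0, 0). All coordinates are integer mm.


translate([453, 247, 671]) cube([1204, 998, 35]);
translate([472, 266, 0]) cube([54, 54, 671]);
translate([1584, 266, 0]) cube([54, 54, 671]);
translate([472, 1172, 0]) cube([54, 54, 671]);
translate([1584, 1172, 0]) cube([54, 54, 671]);
translate([526, 266, 600]) cube([1058, 54, 71]);
translate([526, 1172, 600]) cube([1058, 54, 71]);
translate([472, 320, 600]) cube([54, 852, 71]);
translate([1584, 320, 600]) cube([54, 852, 71]);


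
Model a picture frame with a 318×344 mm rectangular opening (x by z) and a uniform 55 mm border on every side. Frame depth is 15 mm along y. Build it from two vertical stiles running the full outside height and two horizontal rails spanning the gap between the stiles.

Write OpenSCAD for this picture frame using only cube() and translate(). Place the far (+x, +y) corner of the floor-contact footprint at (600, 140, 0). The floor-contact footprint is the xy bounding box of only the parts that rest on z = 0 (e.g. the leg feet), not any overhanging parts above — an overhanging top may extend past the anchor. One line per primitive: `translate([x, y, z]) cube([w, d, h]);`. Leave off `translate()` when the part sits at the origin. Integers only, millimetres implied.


translate([172, 125, 0]) cube([55, 15, 454]);
translate([545, 125, 0]) cube([55, 15, 454]);
translate([227, 125, 0]) cube([318, 15, 55]);
translate([227, 125, 399]) cube([318, 15, 55]);


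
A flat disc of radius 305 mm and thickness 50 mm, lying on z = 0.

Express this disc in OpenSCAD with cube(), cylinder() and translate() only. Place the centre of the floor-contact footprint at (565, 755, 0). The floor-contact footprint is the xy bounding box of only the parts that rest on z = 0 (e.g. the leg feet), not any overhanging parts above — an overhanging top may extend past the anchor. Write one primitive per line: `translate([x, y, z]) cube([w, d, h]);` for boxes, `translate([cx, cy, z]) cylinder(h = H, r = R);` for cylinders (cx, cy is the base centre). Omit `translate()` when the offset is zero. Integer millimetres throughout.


translate([565, 755, 0]) cylinder(h = 50, r = 305);


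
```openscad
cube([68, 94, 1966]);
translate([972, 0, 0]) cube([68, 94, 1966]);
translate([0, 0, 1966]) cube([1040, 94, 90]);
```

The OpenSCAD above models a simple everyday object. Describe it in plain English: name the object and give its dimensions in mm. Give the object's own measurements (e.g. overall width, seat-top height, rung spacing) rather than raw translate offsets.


A door frame. The clear opening is 904 mm wide and 1966 mm high. Two 68 mm wide jambs, 94 mm deep, stand either side of the opening from the floor to the top of the opening. A 90 mm thick head sits across the top of both jambs, spanning the full outside width of the frame.


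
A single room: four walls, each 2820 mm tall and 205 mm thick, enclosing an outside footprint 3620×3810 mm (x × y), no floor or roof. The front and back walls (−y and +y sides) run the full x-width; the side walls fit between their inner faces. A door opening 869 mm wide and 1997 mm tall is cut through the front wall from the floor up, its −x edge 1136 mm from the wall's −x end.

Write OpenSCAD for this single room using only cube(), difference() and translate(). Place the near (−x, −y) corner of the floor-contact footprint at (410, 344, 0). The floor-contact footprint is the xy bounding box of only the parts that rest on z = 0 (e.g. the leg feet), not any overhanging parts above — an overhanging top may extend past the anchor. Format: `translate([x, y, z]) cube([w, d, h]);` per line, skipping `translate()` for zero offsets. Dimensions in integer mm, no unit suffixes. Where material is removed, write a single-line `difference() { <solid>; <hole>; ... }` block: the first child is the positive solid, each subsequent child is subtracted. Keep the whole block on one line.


difference() { translate([410, 344, 0]) cube([3620, 205, 2820]); translate([1546, 344, 0]) cube([869, 205, 1997]); }
translate([410, 3949, 0]) cube([3620, 205, 2820]);
translate([410, 549, 0]) cube([205, 3400, 2820]);
translate([3825, 549, 0]) cube([205, 3400, 2820]);


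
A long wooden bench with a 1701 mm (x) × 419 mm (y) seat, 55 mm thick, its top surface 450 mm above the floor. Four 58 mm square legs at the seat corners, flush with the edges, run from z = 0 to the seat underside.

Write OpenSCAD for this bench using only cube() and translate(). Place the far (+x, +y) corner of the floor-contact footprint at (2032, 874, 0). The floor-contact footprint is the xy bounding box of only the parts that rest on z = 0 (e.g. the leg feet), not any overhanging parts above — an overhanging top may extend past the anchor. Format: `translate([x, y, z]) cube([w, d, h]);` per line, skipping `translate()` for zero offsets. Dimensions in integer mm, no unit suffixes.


translate([331, 455, 395]) cube([1701, 419, 55]);
translate([331, 455, 0]) cube([58, 58, 395]);
translate([331, 816, 0]) cube([58, 58, 395]);
translate([1974, 455, 0]) cube([58, 58, 395]);
translate([1974, 816, 0]) cube([58, 58, 395]);


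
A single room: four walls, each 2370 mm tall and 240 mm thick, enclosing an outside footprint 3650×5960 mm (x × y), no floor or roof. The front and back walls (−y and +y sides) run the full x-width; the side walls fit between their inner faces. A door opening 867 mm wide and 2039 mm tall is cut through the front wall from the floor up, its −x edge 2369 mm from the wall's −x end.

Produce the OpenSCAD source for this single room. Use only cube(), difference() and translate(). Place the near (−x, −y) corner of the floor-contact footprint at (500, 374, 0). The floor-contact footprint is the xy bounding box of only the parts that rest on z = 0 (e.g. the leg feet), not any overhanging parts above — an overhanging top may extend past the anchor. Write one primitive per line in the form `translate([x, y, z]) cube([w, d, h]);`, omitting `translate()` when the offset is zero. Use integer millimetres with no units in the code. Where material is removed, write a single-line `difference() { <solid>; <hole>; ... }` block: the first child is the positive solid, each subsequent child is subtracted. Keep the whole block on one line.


difference() { translate([500, 374, 0]) cube([3650, 240, 2370]); translate([2869, 374, 0]) cube([867, 240, 2039]); }
translate([500, 6094, 0]) cube([3650, 240, 2370]);
translate([500, 614, 0]) cube([240, 5480, 2370]);
translate([3910, 614, 0]) cube([240, 5480, 2370]);


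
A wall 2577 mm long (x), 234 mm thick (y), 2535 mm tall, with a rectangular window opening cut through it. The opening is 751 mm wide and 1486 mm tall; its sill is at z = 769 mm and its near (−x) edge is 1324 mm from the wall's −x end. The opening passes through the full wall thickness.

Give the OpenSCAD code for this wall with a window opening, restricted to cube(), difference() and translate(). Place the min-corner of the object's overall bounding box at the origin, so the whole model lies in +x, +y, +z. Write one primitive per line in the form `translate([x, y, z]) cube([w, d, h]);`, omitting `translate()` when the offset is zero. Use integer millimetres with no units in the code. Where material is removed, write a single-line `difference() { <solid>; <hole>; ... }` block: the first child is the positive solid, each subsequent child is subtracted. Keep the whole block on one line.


difference() { cube([2577, 234, 2535]); translate([1324, 0, 769]) cube([751, 234, 1486]); }


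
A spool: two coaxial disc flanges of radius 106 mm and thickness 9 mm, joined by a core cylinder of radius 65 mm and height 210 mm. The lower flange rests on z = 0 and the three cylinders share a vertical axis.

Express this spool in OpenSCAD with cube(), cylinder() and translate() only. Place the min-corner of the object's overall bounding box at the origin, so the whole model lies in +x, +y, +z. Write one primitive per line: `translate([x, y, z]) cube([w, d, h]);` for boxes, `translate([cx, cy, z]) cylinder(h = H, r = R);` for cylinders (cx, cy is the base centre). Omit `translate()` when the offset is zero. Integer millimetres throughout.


translate([106, 106, 0]) cylinder(h = 9, r = 106);
translate([106, 106, 9]) cylinder(h = 210, r = 65);
translate([106, 106, 219]) cylinder(h = 9, r = 106);


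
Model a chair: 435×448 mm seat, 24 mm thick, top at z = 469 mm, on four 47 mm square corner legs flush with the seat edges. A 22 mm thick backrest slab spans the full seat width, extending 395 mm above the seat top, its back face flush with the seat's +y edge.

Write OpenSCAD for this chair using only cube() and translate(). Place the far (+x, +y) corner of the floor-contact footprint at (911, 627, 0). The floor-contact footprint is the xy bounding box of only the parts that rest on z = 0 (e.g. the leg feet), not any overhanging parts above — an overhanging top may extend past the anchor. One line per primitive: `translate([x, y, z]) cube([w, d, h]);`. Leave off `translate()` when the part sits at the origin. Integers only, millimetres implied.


translate([476, 179, 445]) cube([435, 448, 24]);
translate([476, 179, 0]) cube([47, 47, 445]);
translate([864, 179, 0]) cube([47, 47, 445]);
translate([476, 580, 0]) cube([47, 47, 445]);
translate([864, 580, 0]) cube([47, 47, 445]);
translate([476, 605, 469]) cube([435, 22, 395]);


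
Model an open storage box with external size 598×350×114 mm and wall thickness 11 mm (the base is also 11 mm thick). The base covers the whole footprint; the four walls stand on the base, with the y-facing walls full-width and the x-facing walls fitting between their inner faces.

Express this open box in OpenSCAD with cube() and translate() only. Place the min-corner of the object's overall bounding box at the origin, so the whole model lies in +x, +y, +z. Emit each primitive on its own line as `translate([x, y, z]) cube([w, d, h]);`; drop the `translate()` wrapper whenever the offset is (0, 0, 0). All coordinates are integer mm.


cube([598, 350, 11]);
translate([0, 0, 11]) cube([598, 11, 103]);
translate([0, 339, 11]) cube([598, 11, 103]);
translate([0, 11, 11]) cube([11, 328, 103]);
translate([587, 11, 11]) cube([11, 328, 103]);


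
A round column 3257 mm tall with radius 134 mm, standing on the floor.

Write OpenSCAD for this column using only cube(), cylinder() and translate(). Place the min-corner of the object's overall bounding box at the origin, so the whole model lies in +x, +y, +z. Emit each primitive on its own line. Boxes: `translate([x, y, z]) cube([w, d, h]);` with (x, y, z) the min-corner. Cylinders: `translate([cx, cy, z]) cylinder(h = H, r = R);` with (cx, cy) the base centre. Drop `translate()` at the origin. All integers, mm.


translate([134, 134, 0]) cylinder(h = 3257, r = 134);


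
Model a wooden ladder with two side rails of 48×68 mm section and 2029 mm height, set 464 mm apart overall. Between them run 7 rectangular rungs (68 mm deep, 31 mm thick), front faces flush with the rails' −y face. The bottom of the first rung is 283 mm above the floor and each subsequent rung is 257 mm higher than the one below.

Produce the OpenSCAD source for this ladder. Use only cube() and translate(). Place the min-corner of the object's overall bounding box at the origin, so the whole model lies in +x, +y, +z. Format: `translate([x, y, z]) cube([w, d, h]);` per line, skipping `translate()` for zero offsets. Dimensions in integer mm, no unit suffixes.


cube([48, 68, 2029]);
translate([416, 0, 0]) cube([48, 68, 2029]);
translate([48, 0, 283]) cube([368, 68, 31]);
translate([48, 0, 540]) cube([368, 68, 31]);
translate([48, 0, 797]) cube([368, 68, 31]);
translate([48, 0, 1054]) cube([368, 68, 31]);
translate([48, 0, 1311]) cube([368, 68, 31]);
translate([48, 0, 1568]) cube([368, 68, 31]);
translate([48, 0, 1825]) cube([368, 68, 31]);


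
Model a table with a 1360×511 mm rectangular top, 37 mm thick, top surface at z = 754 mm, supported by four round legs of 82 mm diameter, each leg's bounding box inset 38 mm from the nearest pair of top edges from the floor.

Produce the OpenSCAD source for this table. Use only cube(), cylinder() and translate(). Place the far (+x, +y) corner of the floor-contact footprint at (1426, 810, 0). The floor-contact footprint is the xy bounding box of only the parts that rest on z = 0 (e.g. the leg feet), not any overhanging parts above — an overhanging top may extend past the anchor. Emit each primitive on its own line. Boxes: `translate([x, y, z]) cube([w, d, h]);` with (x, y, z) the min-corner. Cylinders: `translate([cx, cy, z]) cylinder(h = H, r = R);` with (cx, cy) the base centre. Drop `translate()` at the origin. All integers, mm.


translate([104, 337, 717]) cube([1360, 511, 37]);
translate([183, 416, 0]) cylinder(h = 717, r = 41);
translate([1385, 416, 0]) cylinder(h = 717, r = 41);
translate([183, 769, 0]) cylinder(h = 717, r = 41);
translate([1385, 769, 0]) cylinder(h = 717, r = 41);


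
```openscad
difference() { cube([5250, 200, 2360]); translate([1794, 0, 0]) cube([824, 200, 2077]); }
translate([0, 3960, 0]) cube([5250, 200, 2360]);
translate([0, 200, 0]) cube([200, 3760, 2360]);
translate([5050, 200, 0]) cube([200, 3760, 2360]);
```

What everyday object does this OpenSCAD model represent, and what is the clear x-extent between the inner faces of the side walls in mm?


A single room. The interior width is 4850 mm.

Four walls enclosing a rectangle with a door in the front wall — a room. Outside width 5250 minus two 200 mm walls gives 4850 mm.


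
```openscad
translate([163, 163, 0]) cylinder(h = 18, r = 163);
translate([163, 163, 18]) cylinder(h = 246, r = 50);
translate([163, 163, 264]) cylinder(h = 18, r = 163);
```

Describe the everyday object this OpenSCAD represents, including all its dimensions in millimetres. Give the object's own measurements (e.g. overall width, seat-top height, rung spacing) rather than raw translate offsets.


A spool: two coaxial disc flanges of radius 163 mm and thickness 18 mm, joined by a core cylinder of radius 50 mm and height 246 mm. The lower flange rests on z = 0 and the three cylinders share a vertical axis.


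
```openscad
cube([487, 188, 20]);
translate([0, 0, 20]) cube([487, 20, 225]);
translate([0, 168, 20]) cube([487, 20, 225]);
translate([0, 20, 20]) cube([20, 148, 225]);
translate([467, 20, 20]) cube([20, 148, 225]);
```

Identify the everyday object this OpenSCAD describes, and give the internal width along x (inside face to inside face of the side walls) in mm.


An open box. The internal width is 447 mm.

A 487×188 base slab with four walls standing on it — an open box. The base is 487 mm wide and the walls are 20 mm thick, so the internal width is 487 − 2 × 20 = 447 mm.


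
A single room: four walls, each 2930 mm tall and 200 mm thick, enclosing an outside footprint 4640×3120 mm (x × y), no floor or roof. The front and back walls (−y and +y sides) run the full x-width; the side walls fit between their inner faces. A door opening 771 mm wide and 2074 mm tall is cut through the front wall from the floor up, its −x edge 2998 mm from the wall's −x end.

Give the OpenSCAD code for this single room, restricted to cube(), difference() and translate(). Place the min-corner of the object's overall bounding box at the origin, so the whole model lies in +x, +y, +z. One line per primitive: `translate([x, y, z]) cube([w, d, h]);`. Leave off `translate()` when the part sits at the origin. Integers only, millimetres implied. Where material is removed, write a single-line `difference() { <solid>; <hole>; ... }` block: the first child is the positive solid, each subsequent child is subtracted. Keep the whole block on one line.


difference() { cube([4640, 200, 2930]); translate([2998, 0, 0]) cube([771, 200, 2074]); }
translate([0, 2920, 0]) cube([4640, 200, 2930]);
translate([0, 200, 0]) cube([200, 2720, 2930]);
translate([4440, 200, 0]) cube([200, 2720, 2930]);


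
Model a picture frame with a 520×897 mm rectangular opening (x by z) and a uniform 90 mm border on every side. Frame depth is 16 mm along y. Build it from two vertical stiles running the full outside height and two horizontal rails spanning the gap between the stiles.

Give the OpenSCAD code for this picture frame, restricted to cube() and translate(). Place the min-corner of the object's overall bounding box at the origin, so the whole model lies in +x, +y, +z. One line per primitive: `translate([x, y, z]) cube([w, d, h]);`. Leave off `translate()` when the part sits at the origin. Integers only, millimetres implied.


cube([90, 16, 1077]);
translate([610, 0, 0]) cube([90, 16, 1077]);
translate([90, 0, 0]) cube([520, 16, 90]);
translate([90, 0, 987]) cube([520, 16, 90]);


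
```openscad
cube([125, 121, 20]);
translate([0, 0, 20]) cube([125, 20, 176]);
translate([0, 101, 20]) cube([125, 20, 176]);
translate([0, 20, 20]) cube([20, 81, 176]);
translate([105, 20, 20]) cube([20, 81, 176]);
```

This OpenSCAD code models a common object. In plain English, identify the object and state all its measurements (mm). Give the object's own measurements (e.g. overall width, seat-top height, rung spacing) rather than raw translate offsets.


An open-topped rectangular box: outside dimensions 125×121×196 mm, with a uniform wall and base thickness of 20 mm. The base is a full 125×121 slab on the floor; four walls sit on top of the base. The front and back walls (the −y and +y sides) span the full width; the two side walls fit between them.


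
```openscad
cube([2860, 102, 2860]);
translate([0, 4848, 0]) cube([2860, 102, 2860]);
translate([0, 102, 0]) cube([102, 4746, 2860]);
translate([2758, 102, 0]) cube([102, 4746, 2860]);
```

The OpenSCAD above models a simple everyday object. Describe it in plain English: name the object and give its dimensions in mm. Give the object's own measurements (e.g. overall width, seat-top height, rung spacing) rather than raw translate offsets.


The wall frame of a small rectangular building: four walls, each 2860 mm tall and 102 mm thick, enclosing a footprint 2860 mm (x) by 4950 mm (y) outside-to-outside, with no floor or roof. The front and back walls (the −y and +y sides) span the full width; the two side walls fit between them.


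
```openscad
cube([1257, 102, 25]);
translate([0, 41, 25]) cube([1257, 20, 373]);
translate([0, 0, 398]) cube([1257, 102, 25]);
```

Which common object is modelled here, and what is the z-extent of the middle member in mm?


An I-beam. The web height is 373 mm.

Two wide flanges with a thin centred web — an I-beam. Overall 423 mm minus two 25 mm flanges gives a web of 423 − 2·25 = 373 mm.


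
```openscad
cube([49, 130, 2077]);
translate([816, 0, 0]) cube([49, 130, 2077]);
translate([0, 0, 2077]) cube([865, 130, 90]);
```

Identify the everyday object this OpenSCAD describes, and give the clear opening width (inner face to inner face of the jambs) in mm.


A door frame. The clear opening width is 767 mm.

Two 2077 mm tall posts with a header on top — a door frame. The left jamb is 49 mm wide at x = 0; the right jamb starts at x = 816. The clear opening is 816 − 49 = 767 mm.


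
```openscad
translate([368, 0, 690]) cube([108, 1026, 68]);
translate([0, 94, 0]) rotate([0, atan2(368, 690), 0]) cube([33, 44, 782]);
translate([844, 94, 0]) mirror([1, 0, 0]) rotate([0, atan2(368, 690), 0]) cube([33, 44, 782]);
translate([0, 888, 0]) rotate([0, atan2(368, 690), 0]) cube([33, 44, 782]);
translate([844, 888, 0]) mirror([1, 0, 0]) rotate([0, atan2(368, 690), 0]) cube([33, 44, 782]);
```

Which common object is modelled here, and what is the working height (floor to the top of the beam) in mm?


A sawhorse. The overall height is 758 mm.

A beam across two mirrored pairs of raked legs — a sawhorse. The beam's underside is at z = 690 (matching the legs' vertical rise in atan2(368, 690)) and the beam is 68 mm tall, so its top is at 690 + 68 = 758 mm. The raked legs top out at the beam's underside, so that is the highest point.


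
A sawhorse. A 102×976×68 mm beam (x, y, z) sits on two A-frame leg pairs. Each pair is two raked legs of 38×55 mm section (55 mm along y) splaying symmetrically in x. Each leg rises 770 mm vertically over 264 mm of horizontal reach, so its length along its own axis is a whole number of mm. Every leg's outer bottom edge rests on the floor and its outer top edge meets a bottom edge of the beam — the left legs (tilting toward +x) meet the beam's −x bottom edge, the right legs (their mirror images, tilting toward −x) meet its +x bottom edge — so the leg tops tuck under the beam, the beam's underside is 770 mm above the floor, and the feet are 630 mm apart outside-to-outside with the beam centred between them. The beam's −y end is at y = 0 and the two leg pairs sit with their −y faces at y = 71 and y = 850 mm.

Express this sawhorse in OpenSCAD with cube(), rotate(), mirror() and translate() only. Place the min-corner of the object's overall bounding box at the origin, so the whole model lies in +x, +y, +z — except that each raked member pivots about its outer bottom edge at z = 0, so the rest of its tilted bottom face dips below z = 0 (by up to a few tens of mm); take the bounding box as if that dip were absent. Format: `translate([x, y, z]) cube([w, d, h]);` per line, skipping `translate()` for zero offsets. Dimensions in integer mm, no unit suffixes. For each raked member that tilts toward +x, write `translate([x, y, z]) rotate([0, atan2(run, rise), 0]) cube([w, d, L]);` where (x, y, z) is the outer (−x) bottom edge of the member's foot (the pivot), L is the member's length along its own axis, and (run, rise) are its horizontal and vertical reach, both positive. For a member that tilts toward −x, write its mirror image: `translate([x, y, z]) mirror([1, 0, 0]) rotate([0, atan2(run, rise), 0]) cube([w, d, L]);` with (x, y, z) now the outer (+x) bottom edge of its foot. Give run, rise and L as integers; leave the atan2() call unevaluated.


translate([264, 0, 770]) cube([102, 976, 68]);
translate([0, 71, 0]) rotate([0, atan2(264, 770), 0]) cube([38, 55, 814]);
translate([630, 71, 0]) mirror([1, 0, 0]) rotate([0, atan2(264, 770), 0]) cube([38, 55, 814]);
translate([0, 850, 0]) rotate([0, atan2(264, 770), 0]) cube([38, 55, 814]);
translate([630, 850, 0]) mirror([1, 0, 0]) rotate([0, atan2(264, 770), 0]) cube([38, 55, 814]);


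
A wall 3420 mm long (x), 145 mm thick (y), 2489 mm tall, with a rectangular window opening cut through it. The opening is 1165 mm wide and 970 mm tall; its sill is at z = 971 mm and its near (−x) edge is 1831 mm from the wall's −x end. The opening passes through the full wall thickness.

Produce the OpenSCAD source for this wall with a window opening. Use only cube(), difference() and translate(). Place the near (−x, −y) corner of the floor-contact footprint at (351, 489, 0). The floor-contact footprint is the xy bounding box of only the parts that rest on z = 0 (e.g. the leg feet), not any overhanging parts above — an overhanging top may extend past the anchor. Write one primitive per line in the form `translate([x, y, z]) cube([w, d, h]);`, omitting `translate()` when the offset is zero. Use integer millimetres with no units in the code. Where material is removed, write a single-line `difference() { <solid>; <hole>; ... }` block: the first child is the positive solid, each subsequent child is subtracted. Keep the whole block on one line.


difference() { translate([351, 489, 0]) cube([3420, 145, 2489]); translate([2182, 489, 971]) cube([1165, 145, 970]); }


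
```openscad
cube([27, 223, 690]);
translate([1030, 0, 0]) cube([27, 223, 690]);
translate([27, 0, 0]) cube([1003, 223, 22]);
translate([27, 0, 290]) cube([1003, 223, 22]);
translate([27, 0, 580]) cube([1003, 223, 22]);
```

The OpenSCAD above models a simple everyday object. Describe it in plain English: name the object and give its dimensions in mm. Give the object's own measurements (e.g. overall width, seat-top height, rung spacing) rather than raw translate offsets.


An open bookshelf. Two side panels, each 27 mm thick, 223 mm deep and 690 mm tall, stand 1057 mm apart (outside-to-outside). Between them sit 3 shelves, each 22 mm thick and 223 mm deep, spanning the full gap between the sides. The bottom shelf rests on the floor (its underside at z = 0) and the clear gap between one shelf's top and the next shelf's underside is 268 mm.


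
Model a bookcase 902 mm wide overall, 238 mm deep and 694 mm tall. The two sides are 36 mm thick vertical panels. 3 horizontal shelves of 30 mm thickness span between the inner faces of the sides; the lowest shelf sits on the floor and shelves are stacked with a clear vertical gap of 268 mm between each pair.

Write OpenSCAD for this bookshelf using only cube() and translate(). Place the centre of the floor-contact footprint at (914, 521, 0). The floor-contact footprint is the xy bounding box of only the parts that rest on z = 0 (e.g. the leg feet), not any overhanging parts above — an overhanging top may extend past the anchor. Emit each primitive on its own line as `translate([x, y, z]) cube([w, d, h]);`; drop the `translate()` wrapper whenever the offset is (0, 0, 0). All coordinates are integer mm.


translate([463, 402, 0]) cube([36, 238, 694]);
translate([1329, 402, 0]) cube([36, 238, 694]);
translate([499, 402, 0]) cube([830, 238, 30]);
translate([499, 402, 298]) cube([830, 238, 30]);
translate([499, 402, 596]) cube([830, 238, 30]);


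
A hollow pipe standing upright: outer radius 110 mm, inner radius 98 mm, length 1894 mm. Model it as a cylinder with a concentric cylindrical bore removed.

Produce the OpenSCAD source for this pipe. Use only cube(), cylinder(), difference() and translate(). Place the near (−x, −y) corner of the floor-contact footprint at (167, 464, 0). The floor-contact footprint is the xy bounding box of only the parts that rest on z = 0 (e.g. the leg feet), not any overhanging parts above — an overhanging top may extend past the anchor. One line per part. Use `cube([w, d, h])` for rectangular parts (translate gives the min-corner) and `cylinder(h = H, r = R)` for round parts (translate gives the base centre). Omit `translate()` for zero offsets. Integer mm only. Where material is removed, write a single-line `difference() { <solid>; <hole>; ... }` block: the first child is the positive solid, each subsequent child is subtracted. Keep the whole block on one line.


difference() { translate([277, 574, 0]) cylinder(h = 1894, r = 110); translate([277, 574, 0]) cylinder(h = 1894, r = 98); }


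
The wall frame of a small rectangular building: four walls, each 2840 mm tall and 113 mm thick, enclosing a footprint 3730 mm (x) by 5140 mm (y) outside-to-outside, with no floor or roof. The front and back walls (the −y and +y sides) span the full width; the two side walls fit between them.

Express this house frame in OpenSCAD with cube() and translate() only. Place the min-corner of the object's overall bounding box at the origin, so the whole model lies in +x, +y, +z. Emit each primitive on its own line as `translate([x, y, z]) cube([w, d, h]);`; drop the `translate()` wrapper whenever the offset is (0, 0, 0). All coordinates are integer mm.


cube([3730, 113, 2840]);
translate([0, 5027, 0]) cube([3730, 113, 2840]);
translate([0, 113, 0]) cube([113, 4914, 2840]);
translate([3617, 113, 0]) cube([113, 4914, 2840]);


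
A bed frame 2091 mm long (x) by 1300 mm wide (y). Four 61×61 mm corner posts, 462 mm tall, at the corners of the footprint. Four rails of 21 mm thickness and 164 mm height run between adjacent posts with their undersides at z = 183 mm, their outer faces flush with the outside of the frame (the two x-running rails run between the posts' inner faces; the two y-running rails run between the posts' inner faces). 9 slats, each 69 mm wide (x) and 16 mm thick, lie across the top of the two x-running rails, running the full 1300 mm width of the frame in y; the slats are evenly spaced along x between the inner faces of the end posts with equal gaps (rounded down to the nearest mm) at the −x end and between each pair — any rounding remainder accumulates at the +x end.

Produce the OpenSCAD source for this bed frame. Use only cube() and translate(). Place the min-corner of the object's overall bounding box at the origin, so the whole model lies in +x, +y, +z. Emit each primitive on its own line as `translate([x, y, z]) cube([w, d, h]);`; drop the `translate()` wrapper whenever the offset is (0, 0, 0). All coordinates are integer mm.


cube([61, 61, 462]);
translate([0, 1239, 0]) cube([61, 61, 462]);
translate([2030, 0, 0]) cube([61, 61, 462]);
translate([2030, 1239, 0]) cube([61, 61, 462]);
translate([61, 0, 183]) cube([1969, 21, 164]);
translate([61, 1279, 183]) cube([1969, 21, 164]);
translate([0, 61, 183]) cube([21, 1178, 164]);
translate([2070, 61, 183]) cube([21, 1178, 164]);
translate([195, 0, 347]) cube([69, 1300, 16]);
translate([398, 0, 347]) cube([69, 1300, 16]);
translate([601, 0, 347]) cube([69, 1300, 16]);
translate([804, 0, 347]) cube([69, 1300, 16]);
translate([1007, 0, 347]) cube([69, 1300, 16]);
translate([1210, 0, 347]) cube([69, 1300, 16]);
translate([1413, 0, 347]) cube([69, 1300, 16]);
translate([1616, 0, 347]) cube([69, 1300, 16]);
translate([1819, 0, 347]) cube([69, 1300, 16]);


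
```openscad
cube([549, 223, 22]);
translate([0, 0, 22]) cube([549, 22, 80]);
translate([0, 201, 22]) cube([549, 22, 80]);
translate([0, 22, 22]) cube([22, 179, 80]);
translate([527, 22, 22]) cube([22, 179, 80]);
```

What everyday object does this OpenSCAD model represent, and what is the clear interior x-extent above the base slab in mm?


An open box. The internal width is 505 mm.

A 549×223 base slab with four walls standing on it — an open box. The base is 549 mm wide and the walls are 22 mm thick, so the internal width is 549 − 2 × 22 = 505 mm.


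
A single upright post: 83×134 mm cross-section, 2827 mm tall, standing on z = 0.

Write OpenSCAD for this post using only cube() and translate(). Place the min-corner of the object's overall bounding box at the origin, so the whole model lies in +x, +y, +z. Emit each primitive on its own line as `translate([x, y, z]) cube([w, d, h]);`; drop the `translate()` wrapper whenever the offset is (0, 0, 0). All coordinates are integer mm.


cube([83, 134, 2827]);


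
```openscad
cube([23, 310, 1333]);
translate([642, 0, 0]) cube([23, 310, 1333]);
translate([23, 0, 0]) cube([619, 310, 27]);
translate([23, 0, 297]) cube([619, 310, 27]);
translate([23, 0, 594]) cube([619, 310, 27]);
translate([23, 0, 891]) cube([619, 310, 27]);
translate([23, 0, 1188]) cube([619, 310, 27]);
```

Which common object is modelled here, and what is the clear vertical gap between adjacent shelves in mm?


A bookshelf. The clear shelf gap is 270 mm.

Two tall side panels with 5 horizontal boards between them — a bookshelf. The first two shelf undersides are at z = 0 and z = 297; with shelf thickness 27, the clear gap is 297 − 0 − 27 = 270 mm.


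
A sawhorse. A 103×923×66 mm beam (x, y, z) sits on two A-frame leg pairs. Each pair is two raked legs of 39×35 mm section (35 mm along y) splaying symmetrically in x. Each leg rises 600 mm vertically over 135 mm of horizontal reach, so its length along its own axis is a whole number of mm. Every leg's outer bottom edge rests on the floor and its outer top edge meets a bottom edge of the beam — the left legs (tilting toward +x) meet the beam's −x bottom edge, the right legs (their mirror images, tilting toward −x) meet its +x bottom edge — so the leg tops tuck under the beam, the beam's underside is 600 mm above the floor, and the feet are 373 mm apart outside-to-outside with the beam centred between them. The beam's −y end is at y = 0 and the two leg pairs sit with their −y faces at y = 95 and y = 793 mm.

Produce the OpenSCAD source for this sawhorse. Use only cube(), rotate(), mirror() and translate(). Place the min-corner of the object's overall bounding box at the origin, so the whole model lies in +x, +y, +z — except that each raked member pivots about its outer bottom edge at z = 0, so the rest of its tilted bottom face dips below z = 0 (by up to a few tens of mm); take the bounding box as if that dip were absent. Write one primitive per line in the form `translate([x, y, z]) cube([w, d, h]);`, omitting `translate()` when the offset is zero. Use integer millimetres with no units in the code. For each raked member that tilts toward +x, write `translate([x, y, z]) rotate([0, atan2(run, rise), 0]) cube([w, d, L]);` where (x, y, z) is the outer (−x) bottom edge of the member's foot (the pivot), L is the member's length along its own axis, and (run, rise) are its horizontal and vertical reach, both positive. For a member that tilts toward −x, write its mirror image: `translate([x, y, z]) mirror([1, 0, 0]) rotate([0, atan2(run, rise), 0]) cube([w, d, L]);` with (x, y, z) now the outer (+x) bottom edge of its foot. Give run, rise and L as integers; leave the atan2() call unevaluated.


// leg length = √(135² + 600²) = 615
// right-leg outer foot x = 2·135 + 103 = 373
// beam min-corner = (135, 0, 600)
translate([135, 0, 600]) cube([103, 923, 66]);
translate([0, 95, 0]) rotate([0, atan2(135, 600), 0]) cube([39, 35, 615]);
translate([373, 95, 0]) mirror([1, 0, 0]) rotate([0, atan2(135, 600), 0]) cube([39, 35, 615]);
translate([0, 793, 0]) rotate([0, atan2(135, 600), 0]) cube([39, 35, 615]);
translate([373, 793, 0]) mirror([1, 0, 0]) rotate([0, atan2(135, 600), 0]) cube([39, 35, 615]);


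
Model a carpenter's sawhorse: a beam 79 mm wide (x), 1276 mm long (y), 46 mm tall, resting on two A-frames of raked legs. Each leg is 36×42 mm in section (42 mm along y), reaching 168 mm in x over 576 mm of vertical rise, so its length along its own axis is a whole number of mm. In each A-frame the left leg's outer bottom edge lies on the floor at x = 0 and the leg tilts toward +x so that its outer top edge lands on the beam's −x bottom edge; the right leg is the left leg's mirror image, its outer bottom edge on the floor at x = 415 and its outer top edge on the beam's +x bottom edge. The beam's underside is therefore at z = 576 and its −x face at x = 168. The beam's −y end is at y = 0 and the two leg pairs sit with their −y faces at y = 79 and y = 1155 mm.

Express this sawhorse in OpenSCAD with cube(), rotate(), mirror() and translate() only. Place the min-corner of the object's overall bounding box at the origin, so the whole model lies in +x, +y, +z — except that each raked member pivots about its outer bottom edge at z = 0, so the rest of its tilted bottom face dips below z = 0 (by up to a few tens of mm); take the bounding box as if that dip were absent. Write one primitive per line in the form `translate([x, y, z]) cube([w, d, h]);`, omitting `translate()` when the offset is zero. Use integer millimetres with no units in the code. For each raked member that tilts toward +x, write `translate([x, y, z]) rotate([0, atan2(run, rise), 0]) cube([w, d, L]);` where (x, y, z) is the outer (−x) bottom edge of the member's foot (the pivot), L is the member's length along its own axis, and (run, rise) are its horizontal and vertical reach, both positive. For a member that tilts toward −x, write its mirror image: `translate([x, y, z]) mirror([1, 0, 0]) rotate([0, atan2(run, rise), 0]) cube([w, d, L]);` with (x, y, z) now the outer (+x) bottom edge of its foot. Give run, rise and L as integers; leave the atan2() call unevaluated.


translate([168, 0, 576]) cube([79, 1276, 46]);
translate([0, 79, 0]) rotate([0, atan2(168, 576), 0]) cube([36, 42, 600]);
translate([415, 79, 0]) mirror([1, 0, 0]) rotate([0, atan2(168, 576), 0]) cube([36, 42, 600]);
translate([0, 1155, 0]) rotate([0, atan2(168, 576), 0]) cube([36, 42, 600]);
translate([415, 1155, 0]) mirror([1, 0, 0]) rotate([0, atan2(168, 576), 0]) cube([36, 42, 600]);


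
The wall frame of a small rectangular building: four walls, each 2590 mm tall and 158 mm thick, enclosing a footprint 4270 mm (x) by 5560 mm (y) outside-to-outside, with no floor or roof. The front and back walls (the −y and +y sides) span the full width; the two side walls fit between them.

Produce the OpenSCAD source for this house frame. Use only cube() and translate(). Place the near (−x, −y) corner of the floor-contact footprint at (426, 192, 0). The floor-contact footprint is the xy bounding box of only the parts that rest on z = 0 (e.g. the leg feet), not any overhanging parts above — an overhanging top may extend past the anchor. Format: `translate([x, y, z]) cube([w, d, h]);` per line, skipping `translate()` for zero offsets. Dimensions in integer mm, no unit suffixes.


translate([426, 192, 0]) cube([4270, 158, 2590]);
translate([426, 5594, 0]) cube([4270, 158, 2590]);
translate([426, 350, 0]) cube([158, 5244, 2590]);
translate([4538, 350, 0]) cube([158, 5244, 2590]);


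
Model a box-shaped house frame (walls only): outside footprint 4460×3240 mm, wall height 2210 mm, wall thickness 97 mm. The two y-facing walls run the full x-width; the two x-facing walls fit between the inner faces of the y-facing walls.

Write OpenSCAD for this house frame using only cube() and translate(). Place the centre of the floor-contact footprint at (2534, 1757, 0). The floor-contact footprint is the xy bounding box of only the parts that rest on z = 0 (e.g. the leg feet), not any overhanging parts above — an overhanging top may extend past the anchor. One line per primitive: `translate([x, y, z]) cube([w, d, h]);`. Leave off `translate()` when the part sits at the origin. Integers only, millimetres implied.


translate([304, 137, 0]) cube([4460, 97, 2210]);
translate([304, 3280, 0]) cube([4460, 97, 2210]);
translate([304, 234, 0]) cube([97, 3046, 2210]);
translate([4667, 234, 0]) cube([97, 3046, 2210]);


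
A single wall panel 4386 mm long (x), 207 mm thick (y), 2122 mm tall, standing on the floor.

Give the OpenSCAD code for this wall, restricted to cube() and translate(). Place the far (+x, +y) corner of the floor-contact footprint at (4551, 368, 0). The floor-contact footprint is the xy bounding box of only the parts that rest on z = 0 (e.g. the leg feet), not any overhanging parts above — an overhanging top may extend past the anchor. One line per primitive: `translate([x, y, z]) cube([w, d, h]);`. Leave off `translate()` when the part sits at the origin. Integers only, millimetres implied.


translate([165, 161, 0]) cube([4386, 207, 2122]);


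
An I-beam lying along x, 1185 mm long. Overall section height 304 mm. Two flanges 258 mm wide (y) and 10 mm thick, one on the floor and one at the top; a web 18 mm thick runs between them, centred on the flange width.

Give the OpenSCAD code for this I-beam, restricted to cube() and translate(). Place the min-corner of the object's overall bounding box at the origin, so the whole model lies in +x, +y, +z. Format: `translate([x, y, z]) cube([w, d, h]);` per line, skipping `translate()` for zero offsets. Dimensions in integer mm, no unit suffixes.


cube([1185, 258, 10]);
translate([0, 120, 10]) cube([1185, 18, 284]);
translate([0, 0, 294]) cube([1185, 258, 10]);


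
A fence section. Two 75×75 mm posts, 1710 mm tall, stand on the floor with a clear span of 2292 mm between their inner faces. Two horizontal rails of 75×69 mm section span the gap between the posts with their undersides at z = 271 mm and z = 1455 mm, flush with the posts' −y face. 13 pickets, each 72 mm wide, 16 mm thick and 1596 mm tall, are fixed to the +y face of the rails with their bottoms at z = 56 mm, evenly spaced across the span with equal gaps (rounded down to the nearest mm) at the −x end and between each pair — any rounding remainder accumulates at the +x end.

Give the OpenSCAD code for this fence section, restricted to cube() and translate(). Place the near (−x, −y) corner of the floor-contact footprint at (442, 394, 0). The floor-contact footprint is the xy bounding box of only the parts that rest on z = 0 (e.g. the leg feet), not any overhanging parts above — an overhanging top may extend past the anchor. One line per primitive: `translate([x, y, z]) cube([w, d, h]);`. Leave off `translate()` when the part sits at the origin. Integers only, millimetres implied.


translate([442, 394, 0]) cube([75, 75, 1710]);
translate([2809, 394, 0]) cube([75, 75, 1710]);
translate([517, 394, 271]) cube([2292, 75, 69]);
translate([517, 394, 1455]) cube([2292, 75, 69]);
translate([613, 469, 56]) cube([72, 16, 1596]);
translate([781, 469, 56]) cube([72, 16, 1596]);
translate([949, 469, 56]) cube([72, 16, 1596]);
translate([1117, 469, 56]) cube([72, 16, 1596]);
translate([1285, 469, 56]) cube([72, 16, 1596]);
translate([1453, 469, 56]) cube([72, 16, 1596]);
translate([1621, 469, 56]) cube([72, 16, 1596]);
translate([1789, 469, 56]) cube([72, 16, 1596]);
translate([1957, 469, 56]) cube([72, 16, 1596]);
translate([2125, 469, 56]) cube([72, 16, 1596]);
translate([2293, 469, 56]) cube([72, 16, 1596]);
translate([2461, 469, 56]) cube([72, 16, 1596]);
translate([2629, 469, 56]) cube([72, 16, 1596]);
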